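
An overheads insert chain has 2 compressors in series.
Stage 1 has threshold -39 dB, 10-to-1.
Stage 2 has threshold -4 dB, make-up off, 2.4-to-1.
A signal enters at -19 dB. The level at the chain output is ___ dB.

-37 dB

Stage 1: -19 dB is 20 dB over -39 dB; at 10:1 that becomes 2 dB over, giving -37 dB.
Stage 2: -37 dB is at or below the -4 dB threshold — no compression; output -37 dB.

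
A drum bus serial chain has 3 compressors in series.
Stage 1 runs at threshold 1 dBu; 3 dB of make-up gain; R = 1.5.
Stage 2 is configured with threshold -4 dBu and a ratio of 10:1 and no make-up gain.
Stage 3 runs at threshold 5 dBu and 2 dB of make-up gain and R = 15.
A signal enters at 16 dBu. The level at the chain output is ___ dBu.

Stage 1: 15 dB above 1 dBu, reduced 1.5:1 to 10 dB above → 11 dBu; +3 dB make-up → 14 dBu.
Stage 2: overshoot 18 dB → 18/10 = 1.8 dB → -2.2 dBu.
Stage 3: -2.2 dBu is at or below the 5 dBu threshold — no compression; make-up brings it to -0.2 dBu.

-0.2 dBu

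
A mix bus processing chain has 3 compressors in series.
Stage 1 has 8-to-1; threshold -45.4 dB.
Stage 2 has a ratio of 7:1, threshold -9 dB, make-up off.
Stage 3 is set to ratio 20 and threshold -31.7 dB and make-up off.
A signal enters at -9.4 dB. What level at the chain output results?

-40.9 dB

Stage 1: overshoot 36 dB → 36/8 = 4.5 dB → -40.9 dB.
Stage 2: -40.9 dB ≤ -9 dB, so stage 2 doesn't engage; output -40.9 dB.
Stage 3: -40.9 dB is at or below the -31.7 dB threshold — no compression; output -40.9 dB.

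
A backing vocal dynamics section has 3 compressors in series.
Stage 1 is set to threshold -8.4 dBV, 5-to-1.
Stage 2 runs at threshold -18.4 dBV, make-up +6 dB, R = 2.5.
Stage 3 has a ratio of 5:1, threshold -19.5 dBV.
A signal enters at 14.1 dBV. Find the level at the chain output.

Stage 1: overshoot 22.5 dB → 22.5/5 = 4.5 dB → -3.9 dBV.
Stage 2: overshoot 14.5 dB → 14.5/2.5 = 5.8 dB → -12.6 dBV; +6 dB make-up → -6.6 dBV.
Stage 3: 12.9 dB above -19.5 dBV, reduced 5:1 to 2.58 dB above → -16.92 dBV.

-16.92 dBV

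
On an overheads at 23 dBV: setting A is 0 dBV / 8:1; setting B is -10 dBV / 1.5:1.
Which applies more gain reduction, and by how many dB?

A: 23 dB over, compressed to 2.875 dB over, so 20.125 dB of GR.
B: 33 dB over, compressed to 22 dB over, so 11 dB of GR.
Difference: 9.125 dB in favour of A.

A, by 9.125 dB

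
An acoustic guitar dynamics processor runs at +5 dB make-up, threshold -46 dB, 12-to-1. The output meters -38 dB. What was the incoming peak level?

-10 dB

Before make-up, the level was -38 − 5 = -43 dB.
That's 3 dB above the -46 dB threshold.
Undo the ratio: input overshoot = 3 × 12 = 36 dB, giving input = -10 dB.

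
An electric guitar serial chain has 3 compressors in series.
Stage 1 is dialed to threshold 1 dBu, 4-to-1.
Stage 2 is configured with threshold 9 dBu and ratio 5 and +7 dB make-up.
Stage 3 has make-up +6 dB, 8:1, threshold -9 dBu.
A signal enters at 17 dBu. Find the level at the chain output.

Stage 1: 16 dB above 1 dBu, reduced 4:1 to 4 dB above → 5 dBu.
Stage 2: 5 dBu is at or below the 9 dBu threshold — no compression; make-up brings it to 12 dBu.
Stage 3: overshoot 21 dB → 21/8 = 2.625 dB → -6.375 dBu; +6 dB make-up → -0.375 dBu.

-0.375 dBu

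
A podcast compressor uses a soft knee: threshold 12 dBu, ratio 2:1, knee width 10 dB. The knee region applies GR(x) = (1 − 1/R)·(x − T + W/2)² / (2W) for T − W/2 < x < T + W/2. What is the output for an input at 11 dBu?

10.6 dBu

x − T + W/2 = 11 − 12 + 5 = 4.
GR = (1 − 1/2) × 4² / 20 = 0.5 × 16 / 20 = 0.4 dB.
Output = 11 − 0.4 = 10.6 dBu.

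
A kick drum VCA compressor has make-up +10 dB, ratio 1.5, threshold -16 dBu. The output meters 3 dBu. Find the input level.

Before make-up, the level was 3 − 10 = -7 dBu.
That's 9 dB above the -16 dBu threshold.
Input overshoot = R × output overshoot = 13.5 dB → input = -16 + 13.5 = -2.5 dBu.

-2.5 dBu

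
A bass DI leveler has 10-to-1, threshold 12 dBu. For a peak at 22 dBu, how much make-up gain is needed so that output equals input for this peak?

9 dB

Overshoot 10 dB → 10/10 = 1 dB after compression, so the compressed level is 12 + 1 = 13 dBu.
Make-up = target − compressed = 22 − 13 = 9 dB.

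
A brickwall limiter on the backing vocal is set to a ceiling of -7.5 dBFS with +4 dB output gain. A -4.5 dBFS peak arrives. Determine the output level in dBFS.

-3.5 dBFS

At ∞:1, everything above -7.5 dBFS is held at the ceiling.
Output gain then adds 4 dB: -7.5 + 4 = -3.5 dBFS.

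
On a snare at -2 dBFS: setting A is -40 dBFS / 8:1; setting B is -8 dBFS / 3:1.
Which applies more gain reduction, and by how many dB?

A, by 29.25 dB

A: 38 dB over, compressed to 4.75 dB over, so 33.25 dB of GR.
B: 6 dB over, compressed to 2 dB over, so 4 dB of GR.
A reduces 29.25 dB more.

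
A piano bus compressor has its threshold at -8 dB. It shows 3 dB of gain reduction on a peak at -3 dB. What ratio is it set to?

Input overshoot = -3 − (-8) = 5 dB.
Output overshoot = 5 − 3 = 2 dB.
Ratio = input overshoot / output overshoot = 5 / 2 = 2.5.

2.5:1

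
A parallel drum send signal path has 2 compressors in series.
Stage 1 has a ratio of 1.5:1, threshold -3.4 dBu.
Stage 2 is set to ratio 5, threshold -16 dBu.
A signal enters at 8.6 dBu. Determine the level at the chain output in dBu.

Stage 1: 8.6 dBu is 12 dB over -3.4 dBu; at 1.5:1 that becomes 8 dB over, giving 4.6 dBu.
Stage 2: 20.6 dB above -16 dBu, reduced 5:1 to 4.12 dB above → -11.88 dBu.

-11.88 dBu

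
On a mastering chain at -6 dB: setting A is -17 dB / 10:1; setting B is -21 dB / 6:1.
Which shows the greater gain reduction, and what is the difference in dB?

B, by 2.6 dB

A: GR = 11 − 11/10 = 9.9 dB.
B: GR = 15 − 15/6 = 12.5 dB.
Difference: 2.6 dB in favour of B.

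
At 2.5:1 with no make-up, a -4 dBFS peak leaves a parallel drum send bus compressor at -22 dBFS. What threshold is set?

Let T be the threshold. Output overshoot = (input overshoot)/R, so -22 − T = (-4 − T)/2.5.
2.5·(-22 − T) = -4 − T → 1.5·T = -55 − (-4) = -51.
T = -51/1.5 = -34 dBFS.

-34 dBFS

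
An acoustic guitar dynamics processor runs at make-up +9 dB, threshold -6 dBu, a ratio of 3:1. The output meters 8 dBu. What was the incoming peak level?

9 dBu

Remove make-up: 8 − 9 = -1 dBu.
The compressed level sits -1 − (-6) = 5 dB over threshold.
Before 3:1 compression the overshoot was 5 × 3 = 15 dB, so input = -6 + 15 = 9 dBu.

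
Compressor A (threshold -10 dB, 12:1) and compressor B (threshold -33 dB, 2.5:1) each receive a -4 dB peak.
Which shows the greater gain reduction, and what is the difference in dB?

B, by 11.9 dB

A: GR = 6 − 6/12 = 5.5 dB.
B: GR = 29 − 29/2.5 = 17.4 dB.
Difference: 11.9 dB in favour of B.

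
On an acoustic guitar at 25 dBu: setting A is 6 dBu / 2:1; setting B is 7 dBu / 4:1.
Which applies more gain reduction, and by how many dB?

A: 19 dB over, compressed to 9.5 dB over, so 9.5 dB of GR.
B: 18 dB over, compressed to 4.5 dB over, so 13.5 dB of GR.
B reduces 4 dB more.

B, by 4 dB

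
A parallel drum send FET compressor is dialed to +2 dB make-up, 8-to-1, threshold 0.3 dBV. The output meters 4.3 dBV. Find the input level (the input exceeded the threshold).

16.3 dBV

Before make-up, the level was 4.3 − 2 = 2.3 dBV.
Post-compression overshoot = 2.3 − 0.3 = 2 dB.
Before 8:1 compression the overshoot was 2 × 8 = 16 dB, so input = 0.3 + 16 = 16.3 dBV.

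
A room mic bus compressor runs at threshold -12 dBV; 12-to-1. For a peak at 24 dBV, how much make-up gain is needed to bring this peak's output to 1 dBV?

10 dB

Overshoot 36 dB → 36/12 = 3 dB after compression, so the compressed level is -12 + 3 = -9 dBV.
Make-up = target − compressed = 1 − (-9) = 10 dB.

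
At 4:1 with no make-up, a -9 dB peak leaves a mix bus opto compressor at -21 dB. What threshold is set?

Gain reduction = -9 − (-21) = 12 dB; output overshoot = GR / (R − 1) = 12 / 3 = 4 dB.
Threshold = output − output overshoot = -21 − 4 = -25 dB.

-25 dB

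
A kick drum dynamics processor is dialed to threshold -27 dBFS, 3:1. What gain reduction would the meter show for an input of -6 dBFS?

The signal is 21 dB above threshold.
At 3:1, output sits 21/3 = 7 dB above threshold.
Gain reduction = 21 − 7 = 14 dB.

14 dB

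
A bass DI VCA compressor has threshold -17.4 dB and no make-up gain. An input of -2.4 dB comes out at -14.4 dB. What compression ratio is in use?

5:1

Input overshoot = -2.4 − (-17.4) = 15 dB; output overshoot = -14.4 − (-17.4) = 3 dB.
Ratio = 15 / 3 = 5.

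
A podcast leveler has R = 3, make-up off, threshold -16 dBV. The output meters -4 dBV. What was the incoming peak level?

That's 12 dB above the -16 dBV threshold.
Undo the ratio: input overshoot = 12 × 3 = 36 dB, giving input = 20 dBV.

20 dBV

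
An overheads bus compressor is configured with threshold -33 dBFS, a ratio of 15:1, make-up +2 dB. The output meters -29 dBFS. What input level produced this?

-3 dBFS

Stripping the +2 dB make-up gives -31 dBFS at the gain stage.
The compressed level sits -31 − (-33) = 2 dB over threshold.
Before 15:1 compression the overshoot was 2 × 15 = 30 dB, so input = -33 + 30 = -3 dBFS.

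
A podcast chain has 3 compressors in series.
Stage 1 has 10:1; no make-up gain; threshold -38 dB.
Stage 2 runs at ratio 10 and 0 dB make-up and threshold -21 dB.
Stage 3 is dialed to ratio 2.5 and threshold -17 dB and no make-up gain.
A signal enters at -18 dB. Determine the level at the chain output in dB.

-36 dB

Stage 1: 20 dB above -38 dB, reduced 10:1 to 2 dB above → -36 dB.
Stage 2: below threshold (-36 ≤ -21); passes unchanged; output -36 dB.
Stage 3: -36 dB ≤ -17 dB, so stage 3 doesn't engage; output -36 dB.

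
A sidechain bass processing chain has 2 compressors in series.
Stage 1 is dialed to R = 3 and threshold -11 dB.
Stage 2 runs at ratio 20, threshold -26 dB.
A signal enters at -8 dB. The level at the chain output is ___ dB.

-25.2 dB

Stage 1: -8 dB is 3 dB over -11 dB; at 3:1 that becomes 1 dB over, giving -10 dB.
Stage 2: 16 dB above -26 dB, reduced 20:1 to 0.8 dB above → -25.2 dB.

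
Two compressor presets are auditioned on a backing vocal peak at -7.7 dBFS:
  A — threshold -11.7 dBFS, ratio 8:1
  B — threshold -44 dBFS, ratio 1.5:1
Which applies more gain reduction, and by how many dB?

B, by 8.6 dB

A: overshoot 4 dB → output overshoot 0.5 dB → GR 3.5 dB.
B: overshoot 36.3 dB → output overshoot 24.2 dB → GR 12.1 dB.
B reduces 8.6 dB more.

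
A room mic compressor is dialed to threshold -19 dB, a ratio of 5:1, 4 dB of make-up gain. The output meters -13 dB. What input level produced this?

-9 dB

Stripping the +4 dB make-up gives -17 dB at the gain stage.
The compressed level sits -17 − (-19) = 2 dB over threshold.
Undo the ratio: input overshoot = 2 × 5 = 10 dB, giving input = -9 dB.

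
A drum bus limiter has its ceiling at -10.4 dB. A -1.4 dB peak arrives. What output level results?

-10.4 dB

A brickwall limiter is an ∞:1 compressor: any input above the ceiling is clamped to -10.4 dB.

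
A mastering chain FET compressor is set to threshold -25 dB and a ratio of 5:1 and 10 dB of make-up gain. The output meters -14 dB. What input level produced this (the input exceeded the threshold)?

-20 dB

Stripping the +10 dB make-up gives -24 dB at the gain stage.
The compressed level sits -24 − (-25) = 1 dB over threshold.
Undo the ratio: input overshoot = 1 × 5 = 5 dB, giving input = -20 dB.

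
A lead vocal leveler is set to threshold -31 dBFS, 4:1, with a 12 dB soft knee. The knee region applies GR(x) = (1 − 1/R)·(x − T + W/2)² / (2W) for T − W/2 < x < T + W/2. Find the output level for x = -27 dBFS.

x − T + W/2 = -27 − (-31) + 6 = 10.
GR = (1 − 1/4) × 10² / 24 = 0.75 × 100 / 24 = 3.125 dB.
Output = -27 − 3.125 = -30.125 dBFS.

-30.125 dBFS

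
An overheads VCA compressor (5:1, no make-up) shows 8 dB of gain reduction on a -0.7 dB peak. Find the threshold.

-10.7 dB

Gain reduction = -0.7 − (-8.7) = 8 dB; output overshoot = GR / (R − 1) = 8 / 4 = 2 dB.
Threshold = output − output overshoot = -8.7 − 2 = -10.7 dB.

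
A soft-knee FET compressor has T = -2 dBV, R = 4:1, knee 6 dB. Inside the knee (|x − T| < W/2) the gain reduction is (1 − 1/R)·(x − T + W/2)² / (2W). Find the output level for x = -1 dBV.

x − T + W/2 = -1 − (-2) + 3 = 4.
GR = (1 − 1/4) × 4² / 12 = 0.75 × 16 / 12 = 1 dB.
Output = -1 − 1 = -2 dBV.

-2 dBV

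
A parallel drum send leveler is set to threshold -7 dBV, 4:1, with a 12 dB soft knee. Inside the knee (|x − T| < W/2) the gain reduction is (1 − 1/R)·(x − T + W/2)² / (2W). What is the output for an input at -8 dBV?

x − T + W/2 = -8 − (-7) + 6 = 5.
GR = (1 − 1/4) × 5² / 24 = 0.75 × 25 / 24 = 0.78125 dB.
Output = -8 − 0.78125 = -8.78125 dBV.

-8.78125 dBV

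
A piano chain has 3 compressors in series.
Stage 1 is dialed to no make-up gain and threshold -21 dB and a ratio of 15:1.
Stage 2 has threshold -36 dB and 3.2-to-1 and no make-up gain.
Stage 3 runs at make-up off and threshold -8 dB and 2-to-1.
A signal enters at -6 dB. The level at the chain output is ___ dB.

-31 dB

Stage 1: overshoot 15 dB → 15/15 = 1 dB → -20 dB.
Stage 2: -20 dB is 16 dB over -36 dB; at 3.2:1 that becomes 5 dB over, giving -31 dB.
Stage 3: below threshold (-31 ≤ -8); passes unchanged; output -31 dB.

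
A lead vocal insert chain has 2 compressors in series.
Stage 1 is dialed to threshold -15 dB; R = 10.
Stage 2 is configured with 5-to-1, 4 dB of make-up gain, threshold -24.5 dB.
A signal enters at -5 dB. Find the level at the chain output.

Stage 1: -5 dB is 10 dB over -15 dB; at 10:1 that becomes 1 dB over, giving -14 dB.
Stage 2: overshoot 10.5 dB → 10.5/5 = 2.1 dB → -22.4 dB; +4 dB make-up → -18.4 dB.

-18.4 dB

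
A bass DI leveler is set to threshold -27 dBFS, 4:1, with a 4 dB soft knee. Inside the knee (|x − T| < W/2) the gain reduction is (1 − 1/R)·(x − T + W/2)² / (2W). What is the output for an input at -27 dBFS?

-27.375 dBFS

x − T + W/2 = -27 − (-27) + 2 = 2.
GR = (1 − 1/4) × 2² / 8 = 0.75 × 4 / 8 = 0.375 dB.
Output = -27 − 0.375 = -27.375 dBFS.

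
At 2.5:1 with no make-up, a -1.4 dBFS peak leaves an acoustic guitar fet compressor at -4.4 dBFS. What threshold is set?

Gain reduction = -1.4 − (-4.4) = 3 dB; output overshoot = GR / (R − 1) = 3 / 1.5 = 2 dB.
Threshold = output − output overshoot = -4.4 − 2 = -6.4 dBFS.

-6.4 dBFS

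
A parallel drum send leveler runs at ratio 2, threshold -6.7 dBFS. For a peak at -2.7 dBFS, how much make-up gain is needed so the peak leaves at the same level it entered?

Overshoot 4 dB → 4/2 = 2 dB after compression, so the compressed level is -6.7 + 2 = -4.7 dBFS.
Make-up = target − compressed = -2.7 − (-4.7) = 2 dB.

2 dB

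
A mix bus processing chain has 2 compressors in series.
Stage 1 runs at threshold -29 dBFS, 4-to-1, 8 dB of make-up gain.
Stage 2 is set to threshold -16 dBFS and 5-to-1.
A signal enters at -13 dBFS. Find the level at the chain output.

-17 dBFS

Stage 1: 16 dB above -29 dBFS, reduced 4:1 to 4 dB above → -25 dBFS; +8 dB make-up → -17 dBFS.
Stage 2: -17 dBFS is at or below the -16 dBFS threshold — no compression; output -17 dBFS.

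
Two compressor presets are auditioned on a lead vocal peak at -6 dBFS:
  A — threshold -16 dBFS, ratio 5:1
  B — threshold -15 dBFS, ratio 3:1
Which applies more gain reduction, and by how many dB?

A, by 2 dB

A: overshoot 10 dB → output overshoot 2 dB → GR 8 dB.
B: overshoot 9 dB → output overshoot 3 dB → GR 6 dB.
Difference: 2 dB in favour of A.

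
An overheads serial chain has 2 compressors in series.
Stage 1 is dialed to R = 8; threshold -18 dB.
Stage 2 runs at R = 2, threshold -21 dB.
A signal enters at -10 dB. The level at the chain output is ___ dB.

-19 dB

Stage 1: -10 dB is 8 dB over -18 dB; at 8:1 that becomes 1 dB over, giving -17 dB.
Stage 2: overshoot 4 dB → 4/2 = 2 dB → -19 dB.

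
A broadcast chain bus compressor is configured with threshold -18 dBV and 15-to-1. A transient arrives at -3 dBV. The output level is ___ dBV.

-3 dBV sits 15 dB over threshold.
The 15 dB excess becomes 1 dB after 15:1 reduction.
That puts the output at -17 dBV.

-17 dBV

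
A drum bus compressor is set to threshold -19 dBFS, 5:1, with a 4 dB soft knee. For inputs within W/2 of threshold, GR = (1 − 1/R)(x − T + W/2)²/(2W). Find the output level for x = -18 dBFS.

x − T + W/2 = -18 − (-19) + 2 = 3.
GR = (1 − 1/5) × 3² / 8 = 0.8 × 9 / 8 = 0.9 dB.
Output = -18 − 0.9 = -18.9 dBFS.

-18.9 dBFS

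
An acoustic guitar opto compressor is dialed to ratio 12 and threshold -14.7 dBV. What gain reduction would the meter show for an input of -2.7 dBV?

-2.7 dBV exceeds the threshold by 12 dB.
At 12:1, output sits 12/12 = 1 dB above threshold.
Gain reduction = 12 − 1 = 11 dB.

11 dB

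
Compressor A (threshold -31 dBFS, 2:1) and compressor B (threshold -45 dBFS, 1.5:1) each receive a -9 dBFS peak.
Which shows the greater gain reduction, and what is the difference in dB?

A: GR = 22 − 22/2 = 11 dB.
B: GR = 36 − 36/1.5 = 12 dB.
B applies 1 dB more gain reduction.

B, by 1 dB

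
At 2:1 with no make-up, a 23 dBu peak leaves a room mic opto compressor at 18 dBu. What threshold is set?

13 dBu

Let T be the threshold. Output overshoot = (input overshoot)/R, so 18 − T = (23 − T)/2.
2·(18 − T) = 23 − T → 1·T = 36 − 23 = 13.
T = 13/1 = 13 dBu.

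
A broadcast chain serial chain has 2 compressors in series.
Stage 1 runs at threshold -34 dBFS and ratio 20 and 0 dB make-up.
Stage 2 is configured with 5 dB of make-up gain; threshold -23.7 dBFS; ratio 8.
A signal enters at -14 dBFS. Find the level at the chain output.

Stage 1: 20 dB above -34 dBFS, reduced 20:1 to 1 dB above → -33 dBFS.
Stage 2: -33 dBFS ≤ -23.7 dBFS, so stage 2 doesn't engage; make-up brings it to -28 dBFS.

-28 dBFS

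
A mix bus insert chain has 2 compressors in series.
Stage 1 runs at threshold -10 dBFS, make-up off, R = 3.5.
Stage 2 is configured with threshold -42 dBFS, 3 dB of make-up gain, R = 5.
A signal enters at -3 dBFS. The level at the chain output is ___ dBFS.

Stage 1: 7 dB above -10 dBFS, reduced 3.5:1 to 2 dB above → -8 dBFS.
Stage 2: 34 dB above -42 dBFS, reduced 5:1 to 6.8 dB above → -35.2 dBFS; +3 dB make-up → -32.2 dBFS.

-32.2 dBFS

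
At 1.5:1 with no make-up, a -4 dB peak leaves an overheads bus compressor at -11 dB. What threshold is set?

-25 dB

Let T be the threshold. Output overshoot = (input overshoot)/R, so -11 − T = (-4 − T)/1.5.
1.5·(-11 − T) = -4 − T → 0.5·T = -16.5 − (-4) = -12.5.
T = -12.5/0.5 = -25 dB.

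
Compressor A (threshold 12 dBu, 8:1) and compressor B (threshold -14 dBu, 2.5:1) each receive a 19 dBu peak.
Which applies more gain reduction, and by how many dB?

B, by 13.675 dB

A: 7 dB over, compressed to 0.875 dB over, so 6.125 dB of GR.
B: 33 dB over, compressed to 13.2 dB over, so 19.8 dB of GR.
B reduces 13.675 dB more.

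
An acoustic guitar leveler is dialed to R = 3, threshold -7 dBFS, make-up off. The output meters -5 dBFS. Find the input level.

The compressed level sits -5 − (-7) = 2 dB over threshold.
Input overshoot = R × output overshoot = 6 dB → input = -7 + 6 = -1 dBFS.

-1 dBFS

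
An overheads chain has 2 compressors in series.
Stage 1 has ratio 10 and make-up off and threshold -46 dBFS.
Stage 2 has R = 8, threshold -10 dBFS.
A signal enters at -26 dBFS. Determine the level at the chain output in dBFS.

-44 dBFS

Stage 1: 20 dB above -46 dBFS, reduced 10:1 to 2 dB above → -44 dBFS.
Stage 2: -44 dBFS is at or below the -10 dBFS threshold — no compression; output -44 dBFS.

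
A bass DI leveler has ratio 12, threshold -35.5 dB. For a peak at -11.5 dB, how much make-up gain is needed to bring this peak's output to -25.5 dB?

8 dB

Overshoot 24 dB → 24/12 = 2 dB after compression, so the compressed level is -35.5 + 2 = -33.5 dB.
Make-up = target − compressed = -25.5 − (-33.5) = 8 dB.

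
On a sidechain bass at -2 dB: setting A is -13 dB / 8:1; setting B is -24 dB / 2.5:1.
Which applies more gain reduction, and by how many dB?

B, by 3.575 dB

A: GR = 11 − 11/8 = 9.625 dB.
B: GR = 22 − 22/2.5 = 13.2 dB.
Difference: 3.575 dB in favour of B.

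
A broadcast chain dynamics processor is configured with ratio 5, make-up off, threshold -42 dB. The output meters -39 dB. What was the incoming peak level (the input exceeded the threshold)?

That's 3 dB above the -42 dB threshold.
Input overshoot = R × output overshoot = 15 dB → input = -42 + 15 = -27 dB.

-27 dB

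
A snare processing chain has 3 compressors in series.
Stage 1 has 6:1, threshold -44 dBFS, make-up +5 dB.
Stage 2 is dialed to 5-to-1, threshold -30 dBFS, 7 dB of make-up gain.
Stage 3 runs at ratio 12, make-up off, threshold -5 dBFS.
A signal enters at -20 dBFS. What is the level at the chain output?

-28 dBFS

Stage 1: overshoot 24 dB → 24/6 = 4 dB → -40 dBFS; +5 dB make-up → -35 dBFS.
Stage 2: below threshold (-35 ≤ -30); passes unchanged; make-up brings it to -28 dBFS.
Stage 3: below threshold (-28 ≤ -5); passes unchanged; output -28 dBFS.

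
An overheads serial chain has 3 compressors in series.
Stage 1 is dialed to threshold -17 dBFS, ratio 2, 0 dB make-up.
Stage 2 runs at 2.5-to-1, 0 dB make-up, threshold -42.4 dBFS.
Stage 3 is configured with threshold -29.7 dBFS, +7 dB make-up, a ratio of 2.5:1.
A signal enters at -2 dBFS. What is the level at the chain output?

Stage 1: -2 dBFS is 15 dB over -17 dBFS; at 2:1 that becomes 7.5 dB over, giving -9.5 dBFS.
Stage 2: overshoot 32.9 dB → 32.9/2.5 = 13.16 dB → -29.24 dBFS.
Stage 3: -29.24 dBFS is 0.46 dB over -29.7 dBFS; at 2.5:1 that becomes 0.184 dB over, giving -29.516 dBFS; +7 dB make-up → -22.516 dBFS.

-22.516 dBFS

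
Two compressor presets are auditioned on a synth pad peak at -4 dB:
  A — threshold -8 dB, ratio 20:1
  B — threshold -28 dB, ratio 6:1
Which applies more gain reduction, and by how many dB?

B, by 16.2 dB

A: GR = 4 − 4/20 = 3.8 dB.
B: GR = 24 − 24/6 = 20 dB.
B applies 16.2 dB more gain reduction.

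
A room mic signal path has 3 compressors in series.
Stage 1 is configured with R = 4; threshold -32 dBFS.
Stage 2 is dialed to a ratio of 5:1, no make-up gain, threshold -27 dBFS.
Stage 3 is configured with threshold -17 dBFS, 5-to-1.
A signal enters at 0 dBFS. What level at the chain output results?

Stage 1: overshoot 32 dB → 32/4 = 8 dB → -24 dBFS.
Stage 2: -24 dBFS is 3 dB over -27 dBFS; at 5:1 that becomes 0.6 dB over, giving -26.4 dBFS.
Stage 3: -26.4 dBFS ≤ -17 dBFS, so stage 3 doesn't engage; output -26.4 dBFS.

-26.4 dBFS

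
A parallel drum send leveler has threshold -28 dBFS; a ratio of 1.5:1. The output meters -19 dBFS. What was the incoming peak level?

-14.5 dBFS

Post-compression overshoot = -19 − (-28) = 9 dB.
Input overshoot = R × output overshoot = 13.5 dB → input = -28 + 13.5 = -14.5 dBFS.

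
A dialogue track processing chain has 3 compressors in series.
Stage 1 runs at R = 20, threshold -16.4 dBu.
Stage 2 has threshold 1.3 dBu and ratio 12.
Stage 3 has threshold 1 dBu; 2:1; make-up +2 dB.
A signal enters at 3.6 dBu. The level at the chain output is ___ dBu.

Stage 1: 20 dB above -16.4 dBu, reduced 20:1 to 1 dB above → -15.4 dBu.
Stage 2: -15.4 dBu ≤ 1.3 dBu, so stage 2 doesn't engage; output -15.4 dBu.
Stage 3: -15.4 dBu is at or below the 1 dBu threshold — no compression; make-up brings it to -13.4 dBu.

-13.4 dBu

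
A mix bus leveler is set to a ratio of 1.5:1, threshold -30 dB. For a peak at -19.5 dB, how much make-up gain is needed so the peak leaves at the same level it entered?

3.5 dB

Overshoot 10.5 dB → 10.5/1.5 = 7 dB after compression, so the compressed level is -30 + 7 = -23 dB.
Make-up = target − compressed = -19.5 − (-23) = 3.5 dB.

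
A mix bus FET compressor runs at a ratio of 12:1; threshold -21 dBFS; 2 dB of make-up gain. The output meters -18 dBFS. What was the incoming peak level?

Stripping the +2 dB make-up gives -20 dBFS at the gain stage.
Post-compression overshoot = -20 − (-21) = 1 dB.
Before 12:1 compression the overshoot was 1 × 12 = 12 dB, so input = -21 + 12 = -9 dBFS.

-9 dBFS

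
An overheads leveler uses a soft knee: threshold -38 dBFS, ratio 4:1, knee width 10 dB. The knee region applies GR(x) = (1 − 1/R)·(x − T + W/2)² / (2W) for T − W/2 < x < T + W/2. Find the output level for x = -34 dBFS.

-37.0375 dBFS

x − T + W/2 = -34 − (-38) + 5 = 9.
GR = (1 − 1/4) × 9² / 20 = 0.75 × 81 / 20 = 3.0375 dB.
Output = -34 − 3.0375 = -37.0375 dBFS.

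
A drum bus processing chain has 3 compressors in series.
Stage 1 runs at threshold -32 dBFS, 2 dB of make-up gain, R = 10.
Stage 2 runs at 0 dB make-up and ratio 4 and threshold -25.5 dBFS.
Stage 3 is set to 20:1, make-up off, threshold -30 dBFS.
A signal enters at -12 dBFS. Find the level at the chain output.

Stage 1: -12 dBFS is 20 dB over -32 dBFS; at 10:1 that becomes 2 dB over, giving -30 dBFS; +2 dB make-up → -28 dBFS.
Stage 2: below threshold (-28 ≤ -25.5); passes unchanged; output -28 dBFS.
Stage 3: overshoot 2 dB → 2/20 = 0.1 dB → -29.9 dBFS.

-29.9 dBFS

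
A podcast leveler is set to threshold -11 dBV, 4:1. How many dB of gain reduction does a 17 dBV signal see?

21 dB

The signal is 28 dB above threshold.
After 4:1 compression the overshoot becomes 28/4 = 7 dB.
So the signal is attenuated by 28 − 7 = 21 dB.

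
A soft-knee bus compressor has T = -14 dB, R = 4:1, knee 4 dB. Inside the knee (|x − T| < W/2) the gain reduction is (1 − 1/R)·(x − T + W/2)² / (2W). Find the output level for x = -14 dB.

x − T + W/2 = -14 − (-14) + 2 = 2.
GR = (1 − 1/4) × 2² / 8 = 0.75 × 4 / 8 = 0.375 dB.
Output = -14 − 0.375 = -14.375 dB.

-14.375 dB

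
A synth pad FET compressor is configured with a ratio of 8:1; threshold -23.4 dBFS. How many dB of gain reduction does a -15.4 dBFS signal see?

Overshoot = -15.4 − (-23.4) = 8 dB.
At 8:1, output sits 8/8 = 1 dB above threshold.
GR = overshoot in − overshoot out = 8 − 1 = 7 dB.

7 dB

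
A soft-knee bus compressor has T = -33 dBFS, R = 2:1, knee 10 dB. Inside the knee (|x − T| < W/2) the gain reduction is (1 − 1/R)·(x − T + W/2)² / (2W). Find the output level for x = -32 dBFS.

x − T + W/2 = -32 − (-33) + 5 = 6.
GR = (1 − 1/2) × 6² / 20 = 0.5 × 36 / 20 = 0.9 dB.
Output = -32 − 0.9 = -32.9 dBFS.

-32.9 dBFS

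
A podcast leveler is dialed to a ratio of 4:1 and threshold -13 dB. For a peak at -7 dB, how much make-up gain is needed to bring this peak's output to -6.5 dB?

Overshoot 6 dB → 6/4 = 1.5 dB after compression, so the compressed level is -13 + 1.5 = -11.5 dB.
Make-up = target − compressed = -6.5 − (-11.5) = 5 dB.

5 dB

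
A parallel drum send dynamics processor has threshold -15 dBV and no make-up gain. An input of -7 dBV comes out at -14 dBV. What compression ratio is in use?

8:1

Input overshoot = -7 − (-15) = 8 dB; output overshoot = -14 − (-15) = 1 dB.
Ratio = 8 / 1 = 8.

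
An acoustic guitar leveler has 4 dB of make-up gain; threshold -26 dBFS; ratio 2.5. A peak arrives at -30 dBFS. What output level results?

-30 dBFS is 4 dB below the -26 dBFS threshold, so no gain reduction is applied.
Make-up gain adds 4 dB: -30 + 4 = -26 dBFS.

-26 dBFS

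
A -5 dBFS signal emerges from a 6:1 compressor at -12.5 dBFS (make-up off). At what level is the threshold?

-14 dBFS

Gain reduction = -5 − (-12.5) = 7.5 dB; output overshoot = GR / (R − 1) = 7.5 / 5 = 1.5 dB.
Threshold = output − output overshoot = -12.5 − 1.5 = -14 dBFS.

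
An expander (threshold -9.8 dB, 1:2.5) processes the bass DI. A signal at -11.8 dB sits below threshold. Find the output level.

-14.8 dB

Undershoot = (-9.8) − (-11.8) = 2 dB.
At 1:2.5, that expands to 5 dB under threshold.
Output = -9.8 − 5 = -14.8 dB.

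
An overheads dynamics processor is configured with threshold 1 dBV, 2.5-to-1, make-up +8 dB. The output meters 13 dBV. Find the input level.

11 dBV

Before make-up, the level was 13 − 8 = 5 dBV.
Post-compression overshoot = 5 − 1 = 4 dB.
Before 2.5:1 compression the overshoot was 4 × 2.5 = 10 dB, so input = 1 + 10 = 11 dBV.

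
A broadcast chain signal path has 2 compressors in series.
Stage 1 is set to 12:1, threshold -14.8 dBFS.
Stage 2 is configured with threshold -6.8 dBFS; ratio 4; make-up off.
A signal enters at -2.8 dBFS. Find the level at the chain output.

-13.8 dBFS

Stage 1: -2.8 dBFS is 12 dB over -14.8 dBFS; at 12:1 that becomes 1 dB over, giving -13.8 dBFS.
Stage 2: below threshold (-13.8 ≤ -6.8); passes unchanged; output -13.8 dBFS.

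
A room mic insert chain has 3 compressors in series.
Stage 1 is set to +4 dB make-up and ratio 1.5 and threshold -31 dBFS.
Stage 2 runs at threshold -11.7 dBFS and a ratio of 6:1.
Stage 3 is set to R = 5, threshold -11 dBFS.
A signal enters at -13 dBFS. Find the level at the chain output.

Stage 1: -13 dBFS is 18 dB over -31 dBFS; at 1.5:1 that becomes 12 dB over, giving -19 dBFS; +4 dB make-up → -15 dBFS.
Stage 2: -15 dBFS is at or below the -11.7 dBFS threshold — no compression; output -15 dBFS.
Stage 3: -15 dBFS ≤ -11 dBFS, so stage 3 doesn't engage; output -15 dBFS.

-15 dBFS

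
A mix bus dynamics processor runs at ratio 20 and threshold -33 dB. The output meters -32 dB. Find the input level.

That's 1 dB above the -33 dB threshold.
Input overshoot = R × output overshoot = 20 dB → input = -33 + 20 = -13 dB.

-13 dB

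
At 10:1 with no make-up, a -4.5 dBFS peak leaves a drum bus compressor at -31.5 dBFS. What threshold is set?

-34.5 dBFS

Input is 30 dB above T (since output overshoot × R = input overshoot: (-31.5 − T)·10 = -4.5 − T gives T = -34.5 dBFS).
Check: -34.5 + (-4.5 − (-34.5))/10 = -34.5 + 3 = -31.5 dBFS. ✓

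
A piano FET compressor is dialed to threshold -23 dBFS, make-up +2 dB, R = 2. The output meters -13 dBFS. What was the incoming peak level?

-7 dBFS

Before make-up, the level was -13 − 2 = -15 dBFS.
That's 8 dB above the -23 dBFS threshold.
Undo the ratio: input overshoot = 8 × 2 = 16 dB, giving input = -7 dBFS.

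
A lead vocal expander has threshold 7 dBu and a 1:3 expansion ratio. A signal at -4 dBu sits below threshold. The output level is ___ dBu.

-26 dBu

The input is 11 dB below the 7 dBu threshold.
A 1:3 expander multiplies undershoot by 3: 11 × 3 = 33 dB below threshold.
Output = 7 − 33 = -26 dBu.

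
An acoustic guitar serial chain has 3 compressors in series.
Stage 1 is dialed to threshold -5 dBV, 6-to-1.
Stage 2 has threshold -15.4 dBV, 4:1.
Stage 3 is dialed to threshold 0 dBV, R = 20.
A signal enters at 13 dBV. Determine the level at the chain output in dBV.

-12.05 dBV

Stage 1: overshoot 18 dB → 18/6 = 3 dB → -2 dBV.
Stage 2: -2 dBV is 13.4 dB over -15.4 dBV; at 4:1 that becomes 3.35 dB over, giving -12.05 dBV.
Stage 3: -12.05 dBV ≤ 0 dBV, so stage 3 doesn't engage; output -12.05 dBV.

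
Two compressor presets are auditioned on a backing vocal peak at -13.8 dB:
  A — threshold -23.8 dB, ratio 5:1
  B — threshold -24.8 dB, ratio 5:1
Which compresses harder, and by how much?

B, by 0.8 dB

A: GR = 10 − 10/5 = 8 dB.
B: GR = 11 − 11/5 = 8.8 dB.
Difference: 0.8 dB in favour of B.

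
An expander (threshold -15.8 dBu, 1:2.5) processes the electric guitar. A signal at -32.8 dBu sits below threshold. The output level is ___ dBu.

The input is 17 dB below the -15.8 dBu threshold.
A 1:2.5 expander multiplies undershoot by 2.5: 17 × 2.5 = 42.5 dB below threshold.
Output = -15.8 − 42.5 = -58.3 dBu.

-58.3 dBu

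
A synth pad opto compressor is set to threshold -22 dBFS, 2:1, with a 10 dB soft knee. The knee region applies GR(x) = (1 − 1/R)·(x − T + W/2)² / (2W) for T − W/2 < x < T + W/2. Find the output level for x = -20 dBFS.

-21.225 dBFS

x − T + W/2 = -20 − (-22) + 5 = 7.
GR = (1 − 1/2) × 7² / 20 = 0.5 × 49 / 20 = 1.225 dB.
Output = -20 − 1.225 = -21.225 dBFS.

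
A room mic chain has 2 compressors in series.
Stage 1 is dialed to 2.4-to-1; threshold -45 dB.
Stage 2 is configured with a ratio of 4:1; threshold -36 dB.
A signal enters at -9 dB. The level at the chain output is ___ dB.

Stage 1: -9 dB is 36 dB over -45 dB; at 2.4:1 that becomes 15 dB over, giving -30 dB.
Stage 2: overshoot 6 dB → 6/4 = 1.5 dB → -34.5 dB.

-34.5 dB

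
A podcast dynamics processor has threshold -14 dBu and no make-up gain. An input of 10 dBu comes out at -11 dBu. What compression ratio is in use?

8:1

Input overshoot = 10 − (-14) = 24 dB; output overshoot = -11 − (-14) = 3 dB.
Ratio = 24 / 3 = 8.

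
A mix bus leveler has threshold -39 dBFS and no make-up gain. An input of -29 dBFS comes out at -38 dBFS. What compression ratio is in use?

Input overshoot = -29 − (-39) = 10 dB; output overshoot = -38 − (-39) = 1 dB.
Ratio = 10 / 1 = 10.

10:1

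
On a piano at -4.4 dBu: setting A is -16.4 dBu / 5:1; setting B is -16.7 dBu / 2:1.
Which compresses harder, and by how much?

A: GR = 12 − 12/5 = 9.6 dB.
B: GR = 12.3 − 12.3/2 = 6.15 dB.
Difference: 3.45 dB in favour of A.

A, by 3.45 dB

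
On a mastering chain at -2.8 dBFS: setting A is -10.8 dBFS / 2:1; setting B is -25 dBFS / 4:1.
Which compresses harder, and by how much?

B, by 12.65 dB

A: 8 dB over, compressed to 4 dB over, so 4 dB of GR.
B: 22.2 dB over, compressed to 5.55 dB over, so 16.65 dB of GR.
Difference: 12.65 dB in favour of B.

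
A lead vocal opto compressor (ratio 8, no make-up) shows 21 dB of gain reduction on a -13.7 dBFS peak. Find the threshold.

Gain reduction = -13.7 − (-34.7) = 21 dB; output overshoot = GR / (R − 1) = 21 / 7 = 3 dB.
Threshold = output − output overshoot = -34.7 − 3 = -37.7 dBFS.

-37.7 dBFS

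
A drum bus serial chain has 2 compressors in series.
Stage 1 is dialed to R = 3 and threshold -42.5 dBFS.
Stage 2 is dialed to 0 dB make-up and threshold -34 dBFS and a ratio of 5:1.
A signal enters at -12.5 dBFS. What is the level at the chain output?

-33.7 dBFS

Stage 1: -12.5 dBFS is 30 dB over -42.5 dBFS; at 3:1 that becomes 10 dB over, giving -32.5 dBFS.
Stage 2: overshoot 1.5 dB → 1.5/5 = 0.3 dB → -33.7 dBFS.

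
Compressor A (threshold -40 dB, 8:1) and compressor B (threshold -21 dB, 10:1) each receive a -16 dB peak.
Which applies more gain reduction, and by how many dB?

A, by 16.5 dB

A: 24 dB over, compressed to 3 dB over, so 21 dB of GR.
B: 5 dB over, compressed to 0.5 dB over, so 4.5 dB of GR.
A reduces 16.5 dB more.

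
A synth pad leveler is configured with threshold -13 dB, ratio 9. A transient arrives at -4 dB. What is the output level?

-12 dB

Overshoot: -4 − (-13) = 9 dB.
9:1 compression reduces that to 9/9 = 1 dB over.
Output = -13 + 1 = -12 dB.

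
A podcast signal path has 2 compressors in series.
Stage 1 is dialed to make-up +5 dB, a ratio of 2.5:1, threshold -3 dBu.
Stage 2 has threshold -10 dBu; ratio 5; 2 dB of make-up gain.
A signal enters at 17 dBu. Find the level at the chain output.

-4 dBu

Stage 1: 17 dBu is 20 dB over -3 dBu; at 2.5:1 that becomes 8 dB over, giving 5 dBu; +5 dB make-up → 10 dBu.
Stage 2: 20 dB above -10 dBu, reduced 5:1 to 4 dB above → -6 dBu; +2 dB make-up → -4 dBu.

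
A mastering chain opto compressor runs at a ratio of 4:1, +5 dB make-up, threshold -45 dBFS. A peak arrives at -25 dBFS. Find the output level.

Overshoot: -25 − (-45) = 20 dB.
4:1 compression reduces that to 20/4 = 5 dB over.
Output = -45 + 5 = -40 dBFS; make-up adds 5 dB, giving -35 dBFS.

-35 dBFS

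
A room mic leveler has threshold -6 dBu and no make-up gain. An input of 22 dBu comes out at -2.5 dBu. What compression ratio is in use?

8:1

Input overshoot = 22 − (-6) = 28 dB; output overshoot = -2.5 − (-6) = 3.5 dB.
Ratio = 28 / 3.5 = 8.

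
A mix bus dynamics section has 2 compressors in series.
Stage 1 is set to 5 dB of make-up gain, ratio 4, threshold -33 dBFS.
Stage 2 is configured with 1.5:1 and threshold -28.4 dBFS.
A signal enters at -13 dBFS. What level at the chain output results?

Stage 1: overshoot 20 dB → 20/4 = 5 dB → -28 dBFS; +5 dB make-up → -23 dBFS.
Stage 2: 5.4 dB above -28.4 dBFS, reduced 1.5:1 to 3.6 dB above → -24.8 dBFS.

-24.8 dBFS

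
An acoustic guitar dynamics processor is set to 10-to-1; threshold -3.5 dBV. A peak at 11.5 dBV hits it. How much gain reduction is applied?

Overshoot = 11.5 − (-3.5) = 15 dB.
A 10:1 ratio leaves 1.5 dB of that excess.
So the signal is attenuated by 15 − 1.5 = 13.5 dB.

13.5 dB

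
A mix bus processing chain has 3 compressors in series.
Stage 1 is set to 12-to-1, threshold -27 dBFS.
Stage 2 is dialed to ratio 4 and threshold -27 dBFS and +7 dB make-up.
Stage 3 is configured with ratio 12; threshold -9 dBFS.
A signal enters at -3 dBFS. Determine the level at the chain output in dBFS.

-19.5 dBFS

Stage 1: overshoot 24 dB → 24/12 = 2 dB → -25 dBFS.
Stage 2: 2 dB above -27 dBFS, reduced 4:1 to 0.5 dB above → -26.5 dBFS; +7 dB make-up → -19.5 dBFS.
Stage 3: below threshold (-19.5 ≤ -9); passes unchanged; output -19.5 dBFS.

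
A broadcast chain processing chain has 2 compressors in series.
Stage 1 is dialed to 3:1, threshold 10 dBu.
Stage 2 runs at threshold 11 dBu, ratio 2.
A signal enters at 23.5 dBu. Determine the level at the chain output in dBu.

Stage 1: overshoot 13.5 dB → 13.5/3 = 4.5 dB → 14.5 dBu.
Stage 2: 3.5 dB above 11 dBu, reduced 2:1 to 1.75 dB above → 12.75 dBu.

12.75 dBu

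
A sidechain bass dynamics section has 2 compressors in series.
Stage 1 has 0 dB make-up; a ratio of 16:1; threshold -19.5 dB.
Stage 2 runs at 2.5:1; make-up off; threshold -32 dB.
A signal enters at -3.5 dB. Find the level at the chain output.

-26.6 dB

Stage 1: -3.5 dB is 16 dB over -19.5 dB; at 16:1 that becomes 1 dB over, giving -18.5 dB.
Stage 2: overshoot 13.5 dB → 13.5/2.5 = 5.4 dB → -26.6 dB.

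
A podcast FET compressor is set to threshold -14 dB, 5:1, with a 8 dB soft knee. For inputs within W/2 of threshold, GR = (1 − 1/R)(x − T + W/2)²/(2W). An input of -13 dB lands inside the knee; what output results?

-14.25 dB

x − T + W/2 = -13 − (-14) + 4 = 5.
GR = (1 − 1/5) × 5² / 16 = 0.8 × 25 / 16 = 1.25 dB.
Output = -13 − 1.25 = -14.25 dB.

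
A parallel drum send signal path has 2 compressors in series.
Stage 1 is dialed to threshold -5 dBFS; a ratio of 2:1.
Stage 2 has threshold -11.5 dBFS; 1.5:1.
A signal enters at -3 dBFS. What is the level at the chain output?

Stage 1: 2 dB above -5 dBFS, reduced 2:1 to 1 dB above → -4 dBFS.
Stage 2: overshoot 7.5 dB → 7.5/1.5 = 5 dB → -6.5 dBFS.

-6.5 dBFS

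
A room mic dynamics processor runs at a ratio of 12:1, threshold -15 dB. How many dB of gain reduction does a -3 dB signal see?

The signal is 12 dB above threshold.
At 12:1, output sits 12/12 = 1 dB above threshold.
So the signal is attenuated by 12 − 1 = 11 dB.

11 dB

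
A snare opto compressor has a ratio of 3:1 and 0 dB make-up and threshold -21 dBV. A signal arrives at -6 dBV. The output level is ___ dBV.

The input is 15 dB above the -21 dBV threshold.
At 3:1 the overshoot is divided by 3, leaving 5 dB above threshold.
So the level is -21 + 5 = -16 dBV.

-16 dBV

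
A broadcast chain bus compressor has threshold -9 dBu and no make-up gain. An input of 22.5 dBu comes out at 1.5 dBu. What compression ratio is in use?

Input overshoot = 22.5 − (-9) = 31.5 dB; output overshoot = 1.5 − (-9) = 10.5 dB.
Ratio = 31.5 / 10.5 = 3.

3:1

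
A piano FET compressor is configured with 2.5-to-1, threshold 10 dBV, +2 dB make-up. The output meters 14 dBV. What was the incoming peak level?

15 dBV

Before make-up, the level was 14 − 2 = 12 dBV.
That's 2 dB above the 10 dBV threshold.
Input overshoot = R × output overshoot = 5 dB → input = 10 + 5 = 15 dBV.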